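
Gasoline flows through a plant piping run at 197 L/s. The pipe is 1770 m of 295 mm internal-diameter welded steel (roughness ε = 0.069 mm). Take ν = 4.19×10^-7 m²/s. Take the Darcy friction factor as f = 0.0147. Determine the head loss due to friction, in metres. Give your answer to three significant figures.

h_f ≈ 37.3 m

V = 4Q/(πD²) = 4·0.197/(π·0.295²) = 2.882 m/s
h_f = f(L/D)V²/(2g) = 0.01470·(1770/0.295)·2.882²/(2·9.81) = 37.35 m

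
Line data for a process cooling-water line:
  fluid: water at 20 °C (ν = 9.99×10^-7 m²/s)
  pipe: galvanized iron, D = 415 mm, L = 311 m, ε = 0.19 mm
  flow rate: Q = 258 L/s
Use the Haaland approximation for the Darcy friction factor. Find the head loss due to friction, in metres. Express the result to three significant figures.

h_f ≈ 2.36 m

V = 4Q/(πD²) = 4·0.258/(π·0.415²) = 1.907 m/s
Re = VD/ν = 1.907·0.415/9.99×10^-7 = 7.92×10^5 → turbulent
ε/D = 0.19/415 = 4.58×10^-4
Haaland: f = 0.01699
h_f = f(L/D)V²/(2g) = 0.01699·(311/0.415)·1.907²/(2·9.81) = 2.361 m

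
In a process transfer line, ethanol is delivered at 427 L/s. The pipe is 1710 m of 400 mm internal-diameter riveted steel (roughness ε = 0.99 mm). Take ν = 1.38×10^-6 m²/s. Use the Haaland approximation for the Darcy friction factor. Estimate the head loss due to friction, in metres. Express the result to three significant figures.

h_f ≈ 62.9 m

V = 4Q/(πD²) = 4·0.427/(π·0.400²) = 3.398 m/s
Re = VD/ν = 3.398·0.400/1.38×10^-6 = 9.85×10^5 → turbulent
ε/D = 0.99/400 = 0.00247
Haaland: f = 0.02500
h_f = f(L/D)V²/(2g) = 0.02500·(1710/0.400)·3.398²/(2·9.81) = 62.89 m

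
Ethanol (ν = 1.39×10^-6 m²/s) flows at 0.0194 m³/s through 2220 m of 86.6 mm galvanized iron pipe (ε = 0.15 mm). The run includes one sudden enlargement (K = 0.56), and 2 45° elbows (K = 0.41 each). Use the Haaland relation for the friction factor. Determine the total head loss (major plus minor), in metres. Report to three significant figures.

H_L ≈ 333 m

V = 4Q/(πD²) = 3.294 m/s; V²/2g = 0.5529 m
Re = 2.05×10^5, ε/D = 0.00173 → f = 0.02344 (Haaland)
Major: h_f = f(L/D)·V²/2g = 0.02344·25635·0.5529 = 332.2 m
Minor: ΣK = 1.38; h_m = ΣK·V²/2g = 0.7630 m
Total H_L = 332.2 + 0.7630 = 333.0 m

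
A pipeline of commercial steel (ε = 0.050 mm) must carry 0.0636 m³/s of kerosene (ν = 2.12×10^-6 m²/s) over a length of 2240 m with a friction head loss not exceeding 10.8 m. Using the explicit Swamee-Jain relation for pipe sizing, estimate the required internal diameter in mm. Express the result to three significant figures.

Swamee-Jain (Type III): D = 0.66·[ε^1.25·(LQ²/(gh_f))^4.75 + ν·Q^9.4·(L/(gh_f))^5.2]^0.04
LQ²/(gh_f) = 0.08552; L/(gh_f) = 21.14
Term 1 = ε^1.25·(…)^4.75 = 3.56×10^-11; Term 2 = ν·Q^9.4·(…)^5.2 = 9.32×10^-11
D = 0.66·(3.56×10^-11 + 9.32×10^-11)^0.04 = 0.2654 m = 265 mm
Check: V = 1.15 m/s, Re = 1.44×10^5, f = 0.01787, h_f = 10.2 m ≈ 10.8 m ✓

D ≈ 265 mm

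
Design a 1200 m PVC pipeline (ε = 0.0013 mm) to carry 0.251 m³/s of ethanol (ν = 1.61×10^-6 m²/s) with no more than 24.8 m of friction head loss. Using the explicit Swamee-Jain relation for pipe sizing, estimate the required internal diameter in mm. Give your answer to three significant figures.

Swamee-Jain (Type III): D = 0.66·[ε^1.25·(LQ²/(gh_f))^4.75 + ν·Q^9.4·(L/(gh_f))^5.2]^0.04
LQ²/(gh_f) = 0.3107; L/(gh_f) = 4.932
Term 1 = ε^1.25·(…)^4.75 = 1.70×10^-10; Term 2 = ν·Q^9.4·(…)^5.2 = 1.47×10^-8
D = 0.66·(1.70×10^-10 + 1.47×10^-8)^0.04 = 0.3210 m = 321 mm
Check: V = 3.10 m/s, Re = 6.18×10^5, f = 0.01268, h_f = 23.3 m ≈ 24.8 m ✓

D ≈ 321 mm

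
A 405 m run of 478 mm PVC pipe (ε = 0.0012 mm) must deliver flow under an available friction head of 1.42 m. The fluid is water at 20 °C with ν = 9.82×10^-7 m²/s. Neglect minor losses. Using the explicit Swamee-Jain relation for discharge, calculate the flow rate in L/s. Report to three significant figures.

Swamee-Jain (Type II): Q = -0.965·√(gD⁵h_f/L)·ln[ε/(3.7D) + √(3.17ν²L/(gD³h_f))]
√(gD⁵h_f/L) = √(9.81·0.478⁵·1.42/405) = 0.02930
ε/(3.7D) = 6.79×10^-7; √(3.17ν²L/(gD³h_f)) = 2.85×10^-5
Q = -0.965·0.02930·ln(2.920×10^-5) = 0.2952 m³/s
Check: V = 1.64 m/s, Re = 8.01×10^5, f = 0.01211, h_f = 1.41 m ≈ 1.42 m ✓

Q ≈ 295 L/s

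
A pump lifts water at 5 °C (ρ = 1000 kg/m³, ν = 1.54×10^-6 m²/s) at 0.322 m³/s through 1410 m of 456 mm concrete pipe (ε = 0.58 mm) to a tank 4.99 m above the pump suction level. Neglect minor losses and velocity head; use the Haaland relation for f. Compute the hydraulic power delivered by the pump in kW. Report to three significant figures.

V = 4Q/(πD²) = 1.972 m/s; Re = 5.84×10^5; ε/D = 0.00127; f = 0.02126
h_f = f(L/D)V²/2g = 13.02 m
Total head H = z + h_f = 4.99 + 13.02 = 18.01 m
P_hyd = ρgQH = 1000·9.81·0.322·18.01 = 56.91 kW

P_hyd ≈ 56.9 kW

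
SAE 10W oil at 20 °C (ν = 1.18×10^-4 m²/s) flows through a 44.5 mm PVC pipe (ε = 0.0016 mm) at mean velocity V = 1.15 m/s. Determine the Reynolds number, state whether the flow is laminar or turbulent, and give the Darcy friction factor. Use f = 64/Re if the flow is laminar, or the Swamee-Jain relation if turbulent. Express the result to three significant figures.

Re = VD/ν = 1.150·0.0445/1.18×10^-4 = 434
Re < 2300 → laminar → f = 64/Re = 0.1476

Re ≈ 434; laminar; f = 64/Re ≈ 0.148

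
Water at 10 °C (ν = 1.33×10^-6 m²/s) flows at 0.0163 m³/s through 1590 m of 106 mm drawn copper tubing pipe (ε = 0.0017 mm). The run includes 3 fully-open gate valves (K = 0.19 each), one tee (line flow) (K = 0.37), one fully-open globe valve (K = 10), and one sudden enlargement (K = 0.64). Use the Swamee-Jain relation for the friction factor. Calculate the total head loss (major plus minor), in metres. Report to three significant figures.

H_L ≈ 45.4 m

V = 4Q/(πD²) = 1.847 m/s; V²/2g = 0.1739 m
Re = 1.47×10^5, ε/D = 1.60×10^-5 → f = 0.01663 (Swamee-Jain)
Major: h_f = f(L/D)·V²/2g = 0.01663·15000·0.1739 = 43.36 m
Minor: ΣK = 11.6; h_m = ΣK·V²/2g = 2.014 m
Total H_L = 43.36 + 2.014 = 45.38 m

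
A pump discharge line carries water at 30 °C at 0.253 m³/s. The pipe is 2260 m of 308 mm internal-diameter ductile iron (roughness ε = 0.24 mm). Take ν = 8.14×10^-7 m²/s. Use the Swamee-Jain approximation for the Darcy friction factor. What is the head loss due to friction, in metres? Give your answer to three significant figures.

V = 4Q/(πD²) = 4·0.253/(π·0.308²) = 3.396 m/s
Re = VD/ν = 3.396·0.308/8.14×10^-7 = 1.28×10^6 → turbulent
ε/D = 0.24/308 = 7.79×10^-4
Swamee-Jain: f = 0.01886
h_f = f(L/D)V²/(2g) = 0.01886·(2260/0.308)·3.396²/(2·9.81) = 81.35 m

h_f ≈ 81.3 m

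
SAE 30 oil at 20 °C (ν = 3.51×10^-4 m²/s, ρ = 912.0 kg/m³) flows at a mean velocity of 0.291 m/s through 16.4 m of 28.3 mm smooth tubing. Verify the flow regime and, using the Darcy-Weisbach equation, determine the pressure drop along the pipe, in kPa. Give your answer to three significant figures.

Δp ≈ 61.0 kPa

Re = VD/ν = 0.291·0.02830/3.51×10^-4 = 23.5 → laminar (Re < 2300)
f = 64/Re = 2.728
h_f = f(L/D)V²/(2g) = 2.728·(16.4/0.02830)·0.291²/(2·9.81) = 6.823 m
Δp = ρg·h_f = 912.0·9.81·6.823 = 61.04 kPa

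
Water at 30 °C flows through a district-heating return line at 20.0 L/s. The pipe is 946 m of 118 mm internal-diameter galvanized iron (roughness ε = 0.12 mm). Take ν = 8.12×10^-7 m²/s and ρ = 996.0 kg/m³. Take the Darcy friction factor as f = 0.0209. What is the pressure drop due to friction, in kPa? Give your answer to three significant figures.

Δp ≈ 279 kPa

V = 4Q/(πD²) = 4·0.0200/(π·0.118²) = 1.829 m/s
h_f = f(L/D)V²/(2g) = 0.02090·(946/0.118)·1.829²/(2·9.81) = 28.56 m
Δp = ρg·h_f = 996.0·9.81·28.56 = 279.1 kPa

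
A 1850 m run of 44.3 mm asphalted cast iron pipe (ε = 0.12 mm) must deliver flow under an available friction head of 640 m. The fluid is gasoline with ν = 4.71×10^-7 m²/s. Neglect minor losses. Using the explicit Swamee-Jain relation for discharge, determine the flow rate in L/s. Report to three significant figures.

Swamee-Jain (Type II): Q = -0.965·√(gD⁵h_f/L)·ln[ε/(3.7D) + √(3.17ν²L/(gD³h_f))]
√(gD⁵h_f/L) = √(9.81·0.0443⁵·640/1850) = 7.609×10^-4
ε/(3.7D) = 7.32×10^-4; √(3.17ν²L/(gD³h_f)) = 4.88×10^-5
Q = -0.965·7.609×10^-4·ln(7.809×10^-4) = 0.005254 m³/s
Check: V = 3.41 m/s, Re = 3.21×10^5, f = 0.02603, h_f = 644 m ≈ 640 m ✓

Q ≈ 5.25 L/s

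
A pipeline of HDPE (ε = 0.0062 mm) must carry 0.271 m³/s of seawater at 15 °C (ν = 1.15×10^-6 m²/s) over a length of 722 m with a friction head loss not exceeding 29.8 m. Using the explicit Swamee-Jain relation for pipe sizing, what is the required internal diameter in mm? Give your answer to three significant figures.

D ≈ 284 mm

Swamee-Jain (Type III): D = 0.66·[ε^1.25·(LQ²/(gh_f))^4.75 + ν·Q^9.4·(L/(gh_f))^5.2]^0.04
LQ²/(gh_f) = 0.1814; L/(gh_f) = 2.470
Term 1 = ε^1.25·(…)^4.75 = 9.31×10^-11; Term 2 = ν·Q^9.4·(…)^5.2 = 5.92×10^-10
D = 0.66·(9.31×10^-11 + 5.92×10^-10)^0.04 = 0.2838 m = 284 mm
Check: V = 4.28 m/s, Re = 1.06×10^6, f = 0.01203, h_f = 28.6 m ≈ 29.8 m ✓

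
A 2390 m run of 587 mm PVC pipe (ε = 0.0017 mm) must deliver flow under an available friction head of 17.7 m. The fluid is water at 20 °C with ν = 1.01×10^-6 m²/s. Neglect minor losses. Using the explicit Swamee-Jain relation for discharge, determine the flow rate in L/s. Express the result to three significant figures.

Q ≈ 760 L/s

Swamee-Jain (Type II): Q = -0.965·√(gD⁵h_f/L)·ln[ε/(3.7D) + √(3.17ν²L/(gD³h_f))]
√(gD⁵h_f/L) = √(9.81·0.587⁵·17.7/2390) = 0.07116
ε/(3.7D) = 7.83×10^-7; √(3.17ν²L/(gD³h_f)) = 1.48×10^-5
Q = -0.965·0.07116·ln(1.562×10^-5) = 0.7599 m³/s
Check: V = 2.81 m/s, Re = 1.63×10^6, f = 0.01081, h_f = 17.7 m ≈ 17.7 m ✓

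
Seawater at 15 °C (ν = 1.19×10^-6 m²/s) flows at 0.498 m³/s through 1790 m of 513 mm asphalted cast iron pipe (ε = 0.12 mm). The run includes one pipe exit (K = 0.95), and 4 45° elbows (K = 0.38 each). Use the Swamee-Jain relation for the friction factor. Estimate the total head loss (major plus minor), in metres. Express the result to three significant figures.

V = 4Q/(πD²) = 2.409 m/s; V²/2g = 0.2959 m
Re = 1.04×10^6, ε/D = 2.34×10^-4 → f = 0.01510 (Swamee-Jain)
Major: h_f = f(L/D)·V²/2g = 0.01510·3489·0.2959 = 15.59 m
Minor: ΣK = 2.47; h_m = ΣK·V²/2g = 0.7308 m
Total H_L = 15.59 + 0.7308 = 16.32 m

H_L ≈ 16.3 m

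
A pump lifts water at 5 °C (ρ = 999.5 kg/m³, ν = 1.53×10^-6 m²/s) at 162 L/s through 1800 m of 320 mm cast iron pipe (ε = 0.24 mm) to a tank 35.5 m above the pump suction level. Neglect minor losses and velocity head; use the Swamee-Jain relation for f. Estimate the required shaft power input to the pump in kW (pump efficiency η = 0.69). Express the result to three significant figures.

V = 4Q/(πD²) = 2.014 m/s; Re = 4.21×10^5; ε/D = 7.50×10^-4; f = 0.01931
h_f = f(L/D)V²/2g = 22.47 m
Total head H = z + h_f = 35.5 + 22.47 = 57.97 m
P_hyd = ρgQH = 999.5·9.81·0.162·57.97 = 92.08 kW
P_shaft = P_hyd/η = 92.08/0.69 = 133.4 kW

P_shaft ≈ 133 kW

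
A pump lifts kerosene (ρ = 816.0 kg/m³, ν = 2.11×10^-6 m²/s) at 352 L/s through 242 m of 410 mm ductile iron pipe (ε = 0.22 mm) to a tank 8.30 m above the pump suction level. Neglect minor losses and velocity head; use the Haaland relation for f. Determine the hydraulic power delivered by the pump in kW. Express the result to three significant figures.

V = 4Q/(πD²) = 2.666 m/s; Re = 5.18×10^5; ε/D = 5.37×10^-4; f = 0.01778
h_f = f(L/D)V²/2g = 3.802 m
Total head H = z + h_f = 8.30 + 3.802 = 12.10 m
P_hyd = ρgQH = 816.0·9.81·0.352·12.10 = 34.10 kW

P_hyd ≈ 34.1 kW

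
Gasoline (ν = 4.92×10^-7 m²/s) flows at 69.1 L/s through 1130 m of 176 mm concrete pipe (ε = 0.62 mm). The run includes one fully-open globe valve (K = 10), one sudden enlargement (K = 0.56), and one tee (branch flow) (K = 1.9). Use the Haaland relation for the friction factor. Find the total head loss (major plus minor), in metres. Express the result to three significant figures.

V = 4Q/(πD²) = 2.840 m/s; V²/2g = 0.4112 m
Re = 1.02×10^6, ε/D = 0.00352 → f = 0.02755 (Haaland)
Major: h_f = f(L/D)·V²/2g = 0.02755·6420·0.4112 = 72.73 m
Minor: ΣK = 12.5; h_m = ΣK·V²/2g = 5.123 m
Total H_L = 72.73 + 5.123 = 77.85 m

H_L ≈ 77.9 m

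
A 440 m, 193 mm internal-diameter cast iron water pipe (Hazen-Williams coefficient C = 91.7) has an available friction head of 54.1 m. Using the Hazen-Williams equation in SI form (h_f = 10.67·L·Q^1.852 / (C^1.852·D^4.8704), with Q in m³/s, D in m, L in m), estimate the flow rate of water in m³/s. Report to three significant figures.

Rearranging: Q = [h_f·C^1.852·D^4.8704 / (10.67·L)]^(1/1.852)
Q = [54.1·91.7^1.852·0.193^4.8704 / (10.67·440)]^0.540 = 0.1089 m³/s

Q ≈ 0.109 m³/s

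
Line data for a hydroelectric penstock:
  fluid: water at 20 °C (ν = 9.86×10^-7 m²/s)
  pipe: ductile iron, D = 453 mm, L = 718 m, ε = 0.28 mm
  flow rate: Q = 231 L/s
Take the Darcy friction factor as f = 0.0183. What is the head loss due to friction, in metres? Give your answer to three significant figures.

V = 4Q/(πD²) = 4·0.231/(π·0.453²) = 1.433 m/s
h_f = f(L/D)V²/(2g) = 0.01830·(718/0.453)·1.433²/(2·9.81) = 3.037 m

h_f ≈ 3.04 m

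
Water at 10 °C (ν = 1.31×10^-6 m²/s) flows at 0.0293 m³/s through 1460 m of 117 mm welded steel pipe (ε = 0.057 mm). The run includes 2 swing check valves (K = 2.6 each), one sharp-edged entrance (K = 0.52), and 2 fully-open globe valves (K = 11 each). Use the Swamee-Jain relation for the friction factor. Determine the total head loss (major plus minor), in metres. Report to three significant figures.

V = 4Q/(πD²) = 2.725 m/s; V²/2g = 0.3785 m
Re = 2.43×10^5, ε/D = 4.87×10^-4 → f = 0.01855 (Swamee-Jain)
Major: h_f = f(L/D)·V²/2g = 0.01855·12479·0.3785 = 87.62 m
Minor: ΣK = 27.7; h_m = ΣK·V²/2g = 10.49 m
Total H_L = 87.62 + 10.49 = 98.11 m

H_L ≈ 98.1 m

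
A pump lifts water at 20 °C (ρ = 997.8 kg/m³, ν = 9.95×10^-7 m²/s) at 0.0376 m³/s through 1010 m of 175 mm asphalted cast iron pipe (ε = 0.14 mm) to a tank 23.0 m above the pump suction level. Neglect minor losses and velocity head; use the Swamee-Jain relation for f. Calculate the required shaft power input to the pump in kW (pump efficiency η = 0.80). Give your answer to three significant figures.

P_shaft ≈ 17.2 kW

V = 4Q/(πD²) = 1.563 m/s; Re = 2.75×10^5; ε/D = 8.00×10^-4; f = 0.01996
h_f = f(L/D)V²/2g = 14.35 m
Total head H = z + h_f = 23.0 + 14.35 = 37.35 m
P_hyd = ρgQH = 997.8·9.81·0.0376·37.35 = 13.75 kW
P_shaft = P_hyd/η = 13.75/0.80 = 17.18 kW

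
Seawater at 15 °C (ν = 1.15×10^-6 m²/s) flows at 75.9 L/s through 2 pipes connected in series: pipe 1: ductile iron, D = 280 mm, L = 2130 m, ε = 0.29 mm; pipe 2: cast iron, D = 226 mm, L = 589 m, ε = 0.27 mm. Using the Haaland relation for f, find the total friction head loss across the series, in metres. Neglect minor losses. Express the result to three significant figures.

Pipe 1: V = 1.233 m/s, Re = 3.00×10^5, ε/D = 0.00104, f = 0.02067, h_1 = f(L/D)V²/2g = 12.18 m
Pipe 2: V = 1.892 m/s, Re = 3.72×10^5, ε/D = 0.00119, f = 0.02117, h_2 = f(L/D)V²/2g = 10.07 m
Series → Q common, losses add: H = Σh = 22.25 m

H ≈ 22.2 m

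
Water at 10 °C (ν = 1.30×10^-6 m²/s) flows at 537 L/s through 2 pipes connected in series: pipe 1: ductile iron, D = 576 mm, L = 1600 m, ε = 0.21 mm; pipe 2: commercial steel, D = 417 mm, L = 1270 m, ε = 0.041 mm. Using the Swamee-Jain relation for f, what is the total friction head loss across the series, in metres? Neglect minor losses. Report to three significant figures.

Pipe 1: V = 2.061 m/s, Re = 9.13×10^5, ε/D = 3.65×10^-4, f = 0.01636, h_1 = f(L/D)V²/2g = 9.838 m
Pipe 2: V = 3.932 m/s, Re = 1.26×10^6, ε/D = 9.83×10^-5, f = 0.01324, h_2 = f(L/D)V²/2g = 31.77 m
Series → Q common, losses add: H = Σh = 41.61 m

H ≈ 41.6 m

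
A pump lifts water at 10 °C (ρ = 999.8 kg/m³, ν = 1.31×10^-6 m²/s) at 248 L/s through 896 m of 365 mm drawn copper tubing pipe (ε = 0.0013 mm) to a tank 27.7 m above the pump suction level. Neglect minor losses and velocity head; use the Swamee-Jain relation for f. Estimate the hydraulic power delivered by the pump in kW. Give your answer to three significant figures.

P_hyd ≈ 88.8 kW

V = 4Q/(πD²) = 2.370 m/s; Re = 6.60×10^5; ε/D = 3.56×10^-6; f = 0.01253
h_f = f(L/D)V²/2g = 8.808 m
Total head H = z + h_f = 27.7 + 8.808 = 36.51 m
P_hyd = ρgQH = 999.8·9.81·0.248·36.51 = 88.80 kW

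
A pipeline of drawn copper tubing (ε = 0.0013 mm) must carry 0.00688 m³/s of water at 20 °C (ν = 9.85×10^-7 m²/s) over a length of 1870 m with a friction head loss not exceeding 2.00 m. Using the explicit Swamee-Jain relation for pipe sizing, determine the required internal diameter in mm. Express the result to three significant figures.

D ≈ 151 mm

Swamee-Jain (Type III): D = 0.66·[ε^1.25·(LQ²/(gh_f))^4.75 + ν·Q^9.4·(L/(gh_f))^5.2]^0.04
LQ²/(gh_f) = 0.004511; L/(gh_f) = 95.31
Term 1 = ε^1.25·(…)^4.75 = 3.17×10^-19; Term 2 = ν·Q^9.4·(…)^5.2 = 9.08×10^-17
D = 0.66·(3.17×10^-19 + 9.08×10^-17)^0.04 = 0.1506 m = 151 mm
Check: V = 0.386 m/s, Re = 5.90×10^4, f = 0.02004, h_f = 1.89 m ≈ 2.00 m ✓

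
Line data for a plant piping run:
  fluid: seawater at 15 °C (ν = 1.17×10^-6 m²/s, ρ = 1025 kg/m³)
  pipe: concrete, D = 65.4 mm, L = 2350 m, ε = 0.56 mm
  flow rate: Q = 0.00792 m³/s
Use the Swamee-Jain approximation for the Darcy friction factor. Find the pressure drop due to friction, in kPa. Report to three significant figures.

Δp ≈ 3760 kPa

V = 4Q/(πD²) = 4·0.00792/(π·0.0654²) = 2.358 m/s
Re = VD/ν = 2.358·0.0654/1.17×10^-6 = 1.32×10^5 → turbulent
ε/D = 0.56/65.4 = 0.00856
Swamee-Jain: f = 0.03670
h_f = f(L/D)V²/(2g) = 0.03670·(2350/0.0654)·2.358²/(2·9.81) = 373.7 m
Δp = ρg·h_f = 1025·9.81·373.7 = 3757 kPa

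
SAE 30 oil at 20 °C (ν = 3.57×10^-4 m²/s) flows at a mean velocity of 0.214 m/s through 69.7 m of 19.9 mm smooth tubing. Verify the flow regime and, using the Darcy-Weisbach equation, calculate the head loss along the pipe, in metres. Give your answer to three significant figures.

Re = VD/ν = 0.214·0.01990/3.57×10^-4 = 11.9 → laminar (Re < 2300)
f = 64/Re = 5.365
h_f = f(L/D)V²/(2g) = 5.365·(69.7/0.01990)·0.214²/(2·9.81) = 43.86 m

h_f ≈ 43.9 m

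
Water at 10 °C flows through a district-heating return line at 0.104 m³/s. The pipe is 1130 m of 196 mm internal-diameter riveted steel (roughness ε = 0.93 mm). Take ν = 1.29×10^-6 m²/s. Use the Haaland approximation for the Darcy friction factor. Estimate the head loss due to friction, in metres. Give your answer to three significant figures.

V = 4Q/(πD²) = 4·0.104/(π·0.196²) = 3.447 m/s
Re = VD/ν = 3.447·0.196/1.29×10^-6 = 5.24×10^5 → turbulent
ε/D = 0.93/196 = 0.00474
Haaland: f = 0.03012
h_f = f(L/D)V²/(2g) = 0.03012·(1130/0.196)·3.447²/(2·9.81) = 105.2 m

h_f ≈ 105 m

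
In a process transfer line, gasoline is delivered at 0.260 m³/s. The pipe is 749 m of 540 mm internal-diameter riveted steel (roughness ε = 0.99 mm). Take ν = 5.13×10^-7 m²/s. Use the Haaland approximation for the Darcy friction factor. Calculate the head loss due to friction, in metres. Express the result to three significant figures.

V = 4Q/(πD²) = 4·0.260/(π·0.540²) = 1.135 m/s
Re = VD/ν = 1.135·0.540/5.13×10^-7 = 1.20×10^6 → turbulent
ε/D = 0.99/540 = 0.00183
Haaland: f = 0.02308
h_f = f(L/D)V²/(2g) = 0.02308·(749/0.540)·1.135²/(2·9.81) = 2.103 m

h_f ≈ 2.10 m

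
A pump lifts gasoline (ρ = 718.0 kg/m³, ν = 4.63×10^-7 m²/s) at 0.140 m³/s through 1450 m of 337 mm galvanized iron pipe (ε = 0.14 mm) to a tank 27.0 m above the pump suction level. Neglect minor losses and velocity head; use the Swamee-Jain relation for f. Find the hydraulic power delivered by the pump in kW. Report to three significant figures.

V = 4Q/(πD²) = 1.570 m/s; Re = 1.14×10^6; ε/D = 4.15×10^-4; f = 0.01663
h_f = f(L/D)V²/2g = 8.983 m
Total head H = z + h_f = 27.0 + 8.983 = 35.98 m
P_hyd = ρgQH = 718.0·9.81·0.140·35.98 = 35.48 kW

P_hyd ≈ 35.5 kW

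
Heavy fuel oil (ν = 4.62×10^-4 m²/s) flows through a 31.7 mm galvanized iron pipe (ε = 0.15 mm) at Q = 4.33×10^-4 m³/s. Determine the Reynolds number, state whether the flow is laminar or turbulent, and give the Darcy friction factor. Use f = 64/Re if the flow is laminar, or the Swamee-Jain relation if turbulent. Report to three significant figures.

Re ≈ 37.6; laminar; f = 64/Re ≈ 1.70

V = 4Q/(πD²) = 0.5486 m/s
Re = VD/ν = 0.5486·0.0317/4.62×10^-4 = 37.6
Re < 2300 → laminar → f = 64/Re = 1.700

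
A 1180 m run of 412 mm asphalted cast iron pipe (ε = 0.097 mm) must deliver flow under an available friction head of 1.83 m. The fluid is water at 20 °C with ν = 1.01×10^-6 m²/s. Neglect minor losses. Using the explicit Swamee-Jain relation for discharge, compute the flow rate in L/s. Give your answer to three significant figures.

Q ≈ 117 L/s

Swamee-Jain (Type II): Q = -0.965·√(gD⁵h_f/L)·ln[ε/(3.7D) + √(3.17ν²L/(gD³h_f))]
√(gD⁵h_f/L) = √(9.81·0.412⁵·1.83/1180) = 0.01344
ε/(3.7D) = 6.36×10^-5; √(3.17ν²L/(gD³h_f)) = 5.51×10^-5
Q = -0.965·0.01344·ln(1.188×10^-4) = 0.1172 m³/s
Check: V = 0.879 m/s, Re = 3.59×10^5, f = 0.01630, h_f = 1.84 m ≈ 1.83 m ✓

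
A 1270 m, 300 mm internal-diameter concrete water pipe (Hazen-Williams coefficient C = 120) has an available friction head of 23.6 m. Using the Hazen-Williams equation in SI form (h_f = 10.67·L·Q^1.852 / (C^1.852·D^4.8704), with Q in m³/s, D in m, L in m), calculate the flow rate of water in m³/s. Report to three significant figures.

Q ≈ 0.164 m³/s

Rearranging: Q = [h_f·C^1.852·D^4.8704 / (10.67·L)]^(1/1.852)
Q = [23.6·120^1.852·0.300^4.8704 / (10.67·1270)]^0.540 = 0.1638 m³/s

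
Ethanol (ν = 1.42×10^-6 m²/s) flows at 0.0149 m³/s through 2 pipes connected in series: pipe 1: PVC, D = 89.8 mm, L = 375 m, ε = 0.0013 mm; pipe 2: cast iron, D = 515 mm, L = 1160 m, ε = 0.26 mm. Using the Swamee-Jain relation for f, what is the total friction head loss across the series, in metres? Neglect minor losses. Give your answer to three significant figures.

Pipe 1: V = 2.353 m/s, Re = 1.49×10^5, ε/D = 1.45×10^-5, f = 0.01658, h_1 = f(L/D)V²/2g = 19.53 m
Pipe 2: V = 0.07153 m/s, Re = 2.59×10^4, ε/D = 5.05×10^-4, f = 0.02558, h_2 = f(L/D)V²/2g = 0.01503 m
Series → Q common, losses add: H = Σh = 19.55 m

H ≈ 19.5 m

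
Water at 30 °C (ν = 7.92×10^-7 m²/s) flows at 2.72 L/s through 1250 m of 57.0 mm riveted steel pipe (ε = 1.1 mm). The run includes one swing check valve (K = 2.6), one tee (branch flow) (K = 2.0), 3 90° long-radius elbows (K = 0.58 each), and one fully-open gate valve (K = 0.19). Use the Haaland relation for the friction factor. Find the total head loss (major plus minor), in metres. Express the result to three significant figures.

V = 4Q/(πD²) = 1.066 m/s; V²/2g = 0.05791 m
Re = 7.67×10^4, ε/D = 0.0193 → f = 0.04858 (Haaland)
Major: h_f = f(L/D)·V²/2g = 0.04858·21930·0.05791 = 61.69 m
Minor: ΣK = 6.53; h_m = ΣK·V²/2g = 0.3782 m
Total H_L = 61.69 + 0.3782 = 62.07 m

H_L ≈ 62.1 m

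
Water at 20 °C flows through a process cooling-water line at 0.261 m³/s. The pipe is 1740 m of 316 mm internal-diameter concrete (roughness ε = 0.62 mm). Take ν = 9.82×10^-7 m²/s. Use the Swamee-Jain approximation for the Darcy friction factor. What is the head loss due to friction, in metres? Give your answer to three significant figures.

V = 4Q/(πD²) = 4·0.261/(π·0.316²) = 3.328 m/s
Re = VD/ν = 3.328·0.316/9.82×10^-7 = 1.07×10^6 → turbulent
ε/D = 0.62/316 = 0.00196
Swamee-Jain: f = 0.02355
h_f = f(L/D)V²/(2g) = 0.02355·(1740/0.316)·3.328²/(2·9.81) = 73.20 m

h_f ≈ 73.2 m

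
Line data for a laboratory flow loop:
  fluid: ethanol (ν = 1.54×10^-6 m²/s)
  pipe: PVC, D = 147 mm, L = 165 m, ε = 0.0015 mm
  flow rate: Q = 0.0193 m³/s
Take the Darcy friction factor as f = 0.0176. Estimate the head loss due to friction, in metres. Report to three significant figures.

h_f ≈ 1.30 m

V = 4Q/(πD²) = 4·0.0193/(π·0.147²) = 1.137 m/s
h_f = f(L/D)V²/(2g) = 0.01760·(165/0.147)·1.137²/(2·9.81) = 1.302 m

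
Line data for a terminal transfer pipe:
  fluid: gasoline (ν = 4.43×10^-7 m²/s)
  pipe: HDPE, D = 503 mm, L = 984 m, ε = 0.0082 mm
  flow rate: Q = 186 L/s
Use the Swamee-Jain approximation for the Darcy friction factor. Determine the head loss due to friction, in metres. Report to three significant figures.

h_f ≈ 1.04 m

V = 4Q/(πD²) = 4·0.186/(π·0.503²) = 0.9360 m/s
Re = VD/ν = 0.9360·0.503/4.43×10^-7 = 1.06×10^6 → turbulent
ε/D = 0.0082/503 = 1.63×10^-5
Swamee-Jain: f = 0.01190
h_f = f(L/D)V²/(2g) = 0.01190·(984/0.503)·0.9360²/(2·9.81) = 1.039 m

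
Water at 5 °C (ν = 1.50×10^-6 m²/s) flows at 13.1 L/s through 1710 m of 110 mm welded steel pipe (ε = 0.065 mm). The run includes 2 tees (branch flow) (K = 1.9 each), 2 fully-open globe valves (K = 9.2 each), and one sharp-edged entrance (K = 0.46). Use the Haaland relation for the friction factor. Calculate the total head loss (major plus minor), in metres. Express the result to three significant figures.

H_L ≈ 32.9 m

V = 4Q/(πD²) = 1.378 m/s; V²/2g = 0.09685 m
Re = 1.01×10^5, ε/D = 5.91×10^-4 → f = 0.02041 (Haaland)
Major: h_f = f(L/D)·V²/2g = 0.02041·15545·0.09685 = 30.73 m
Minor: ΣK = 22.7; h_m = ΣK·V²/2g = 2.195 m
Total H_L = 30.73 + 2.195 = 32.93 m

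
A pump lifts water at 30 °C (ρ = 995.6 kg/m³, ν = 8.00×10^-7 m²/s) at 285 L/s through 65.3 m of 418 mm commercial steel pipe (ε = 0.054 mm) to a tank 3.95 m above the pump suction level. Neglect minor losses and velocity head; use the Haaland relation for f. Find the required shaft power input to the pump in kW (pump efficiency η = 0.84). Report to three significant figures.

V = 4Q/(πD²) = 2.077 m/s; Re = 1.09×10^6; ε/D = 1.29×10^-4; f = 0.01366
h_f = f(L/D)V²/2g = 0.4692 m
Total head H = z + h_f = 3.95 + 0.4692 = 4.419 m
P_hyd = ρgQH = 995.6·9.81·0.285·4.419 = 12.30 kW
P_shaft = P_hyd/η = 12.30/0.84 = 14.64 kW

P_shaft ≈ 14.6 kW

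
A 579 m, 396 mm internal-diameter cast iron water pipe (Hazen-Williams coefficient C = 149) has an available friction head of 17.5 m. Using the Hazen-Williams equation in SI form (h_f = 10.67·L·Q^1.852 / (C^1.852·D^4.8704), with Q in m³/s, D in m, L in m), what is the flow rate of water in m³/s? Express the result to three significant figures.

Rearranging: Q = [h_f·C^1.852·D^4.8704 / (10.67·L)]^(1/1.852)
Q = [17.5·149^1.852·0.396^4.8704 / (10.67·579)]^0.540 = 0.5489 m³/s

Q ≈ 0.549 m³/s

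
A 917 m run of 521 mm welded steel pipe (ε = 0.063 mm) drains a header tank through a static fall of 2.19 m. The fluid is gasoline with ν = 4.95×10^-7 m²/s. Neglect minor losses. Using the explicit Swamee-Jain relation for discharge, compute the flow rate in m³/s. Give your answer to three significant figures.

Swamee-Jain (Type II): Q = -0.965·√(gD⁵h_f/L)·ln[ε/(3.7D) + √(3.17ν²L/(gD³h_f))]
√(gD⁵h_f/L) = √(9.81·0.521⁵·2.19/917) = 0.02999
ε/(3.7D) = 3.27×10^-5; √(3.17ν²L/(gD³h_f)) = 1.53×10^-5
Q = -0.965·0.02999·ln(4.799×10^-5) = 0.2878 m³/s
Check: V = 1.35 m/s, Re = 1.42×10^6, f = 0.01348, h_f = 2.20 m ≈ 2.19 m ✓

Q ≈ 0.288 m³/s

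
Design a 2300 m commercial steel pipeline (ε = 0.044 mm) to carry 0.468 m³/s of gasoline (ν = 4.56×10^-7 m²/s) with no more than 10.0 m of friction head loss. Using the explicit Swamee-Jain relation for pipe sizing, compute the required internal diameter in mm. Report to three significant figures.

D ≈ 555 mm

Swamee-Jain (Type III): D = 0.66·[ε^1.25·(LQ²/(gh_f))^4.75 + ν·Q^9.4·(L/(gh_f))^5.2]^0.04
LQ²/(gh_f) = 5.135; L/(gh_f) = 23.45
Term 1 = ε^1.25·(…)^4.75 = 0.00850; Term 2 = ν·Q^9.4·(…)^5.2 = 0.00483
D = 0.66·(0.00850 + 0.00483)^0.04 = 0.5553 m = 555 mm
Check: V = 1.93 m/s, Re = 2.35×10^6, f = 0.01237, h_f = 9.75 m ≈ 10.0 m ✓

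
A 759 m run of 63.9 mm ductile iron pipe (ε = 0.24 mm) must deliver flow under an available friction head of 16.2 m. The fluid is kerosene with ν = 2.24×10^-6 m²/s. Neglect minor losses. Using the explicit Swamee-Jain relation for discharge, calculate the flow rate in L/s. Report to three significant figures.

Q ≈ 2.95 L/s

Swamee-Jain (Type II): Q = -0.965·√(gD⁵h_f/L)·ln[ε/(3.7D) + √(3.17ν²L/(gD³h_f))]
√(gD⁵h_f/L) = √(9.81·0.0639⁵·16.2/759) = 4.723×10^-4
ε/(3.7D) = 0.00102; √(3.17ν²L/(gD³h_f)) = 5.40×10^-4
Q = -0.965·4.723×10^-4·ln(0.001555) = 0.002947 m³/s
Check: V = 0.919 m/s, Re = 2.62×10^4, f = 0.03211, h_f = 16.4 m ≈ 16.2 m ✓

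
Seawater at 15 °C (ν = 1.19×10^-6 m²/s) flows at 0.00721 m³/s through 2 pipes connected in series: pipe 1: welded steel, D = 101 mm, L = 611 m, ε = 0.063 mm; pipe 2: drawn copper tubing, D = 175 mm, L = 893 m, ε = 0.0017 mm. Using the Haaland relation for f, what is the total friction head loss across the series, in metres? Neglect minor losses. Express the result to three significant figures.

Pipe 1: V = 0.8999 m/s, Re = 7.64×10^4, ε/D = 6.24×10^-4, f = 0.02127, h_1 = f(L/D)V²/2g = 5.311 m
Pipe 2: V = 0.2998 m/s, Re = 4.41×10^4, ε/D = 9.71×10^-6, f = 0.02133, h_2 = f(L/D)V²/2g = 0.4985 m
Series → Q common, losses add: H = Σh = 5.810 m

H ≈ 5.81 m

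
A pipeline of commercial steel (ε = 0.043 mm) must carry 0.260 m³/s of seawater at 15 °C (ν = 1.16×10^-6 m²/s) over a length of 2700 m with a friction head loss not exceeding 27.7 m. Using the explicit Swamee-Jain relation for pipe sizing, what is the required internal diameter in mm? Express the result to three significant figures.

Swamee-Jain (Type III): D = 0.66·[ε^1.25·(LQ²/(gh_f))^4.75 + ν·Q^9.4·(L/(gh_f))^5.2]^0.04
LQ²/(gh_f) = 0.6717; L/(gh_f) = 9.936
Term 1 = ε^1.25·(…)^4.75 = 5.26×10^-7; Term 2 = ν·Q^9.4·(…)^5.2 = 5.63×10^-7
D = 0.66·(5.26×10^-7 + 5.63×10^-7)^0.04 = 0.3811 m = 381 mm
Check: V = 2.28 m/s, Re = 7.49×10^5, f = 0.01403, h_f = 26.3 m ≈ 27.7 m ✓

D ≈ 381 mm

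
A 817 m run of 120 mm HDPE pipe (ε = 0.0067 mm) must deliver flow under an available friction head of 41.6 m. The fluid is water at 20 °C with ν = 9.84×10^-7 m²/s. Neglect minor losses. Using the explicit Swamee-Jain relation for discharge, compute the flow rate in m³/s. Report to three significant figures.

Swamee-Jain (Type II): Q = -0.965·√(gD⁵h_f/L)·ln[ε/(3.7D) + √(3.17ν²L/(gD³h_f))]
√(gD⁵h_f/L) = √(9.81·0.120⁵·41.6/817) = 0.003526
ε/(3.7D) = 1.51×10^-5; √(3.17ν²L/(gD³h_f)) = 5.96×10^-5
Q = -0.965·0.003526·ln(7.472×10^-5) = 0.03233 m³/s
Check: V = 2.86 m/s, Re = 3.49×10^5, f = 0.01466, h_f = 41.5 m ≈ 41.6 m ✓

Q ≈ 0.0323 m³/s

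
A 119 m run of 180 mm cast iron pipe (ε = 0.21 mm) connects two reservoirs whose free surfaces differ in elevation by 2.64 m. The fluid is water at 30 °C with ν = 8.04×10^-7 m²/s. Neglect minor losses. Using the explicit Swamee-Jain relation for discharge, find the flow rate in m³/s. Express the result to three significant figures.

Q ≈ 0.0491 m³/s

Swamee-Jain (Type II): Q = -0.965·√(gD⁵h_f/L)·ln[ε/(3.7D) + √(3.17ν²L/(gD³h_f))]
√(gD⁵h_f/L) = √(9.81·0.180⁵·2.64/119) = 0.006413
ε/(3.7D) = 3.15×10^-4; √(3.17ν²L/(gD³h_f)) = 4.02×10^-5
Q = -0.965·0.006413·ln(3.555×10^-4) = 0.04915 m³/s
Check: V = 1.93 m/s, Re = 4.32×10^5, f = 0.02114, h_f = 2.66 m ≈ 2.64 m ✓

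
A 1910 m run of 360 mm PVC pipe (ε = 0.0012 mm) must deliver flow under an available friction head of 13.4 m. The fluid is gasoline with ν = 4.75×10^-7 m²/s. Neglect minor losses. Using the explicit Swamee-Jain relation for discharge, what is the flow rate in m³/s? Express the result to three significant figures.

Swamee-Jain (Type II): Q = -0.965·√(gD⁵h_f/L)·ln[ε/(3.7D) + √(3.17ν²L/(gD³h_f))]
√(gD⁵h_f/L) = √(9.81·0.360⁵·13.4/1910) = 0.02040
ε/(3.7D) = 9.01×10^-7; √(3.17ν²L/(gD³h_f)) = 1.49×10^-5
Q = -0.965·0.02040·ln(1.583×10^-5) = 0.2176 m³/s
Check: V = 2.14 m/s, Re = 1.62×10^6, f = 0.01083, h_f = 13.4 m ≈ 13.4 m ✓

Q ≈ 0.218 m³/s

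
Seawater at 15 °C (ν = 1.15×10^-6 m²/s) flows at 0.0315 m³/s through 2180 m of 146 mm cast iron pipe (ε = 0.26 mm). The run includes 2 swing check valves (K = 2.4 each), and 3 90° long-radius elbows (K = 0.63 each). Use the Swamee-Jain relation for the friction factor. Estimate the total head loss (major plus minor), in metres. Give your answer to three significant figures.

H_L ≈ 65.0 m

V = 4Q/(πD²) = 1.882 m/s; V²/2g = 0.1804 m
Re = 2.39×10^5, ε/D = 0.00178 → f = 0.02369 (Swamee-Jain)
Major: h_f = f(L/D)·V²/2g = 0.02369·14932·0.1804 = 63.83 m
Minor: ΣK = 6.69; h_m = ΣK·V²/2g = 1.207 m
Total H_L = 63.83 + 1.207 = 65.03 m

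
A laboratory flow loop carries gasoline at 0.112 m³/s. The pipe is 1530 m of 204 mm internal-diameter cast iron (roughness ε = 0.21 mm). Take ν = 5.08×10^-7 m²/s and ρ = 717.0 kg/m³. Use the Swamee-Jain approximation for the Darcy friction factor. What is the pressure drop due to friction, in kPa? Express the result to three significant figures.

Δp ≈ 634 kPa

V = 4Q/(πD²) = 4·0.112/(π·0.204²) = 3.427 m/s
Re = VD/ν = 3.427·0.204/5.08×10^-7 = 1.38×10^6 → turbulent
ε/D = 0.21/204 = 0.00103
Swamee-Jain: f = 0.02007
h_f = f(L/D)V²/(2g) = 0.02007·(1530/0.204)·3.427²/(2·9.81) = 90.07 m
Δp = ρg·h_f = 717.0·9.81·90.07 = 633.5 kPa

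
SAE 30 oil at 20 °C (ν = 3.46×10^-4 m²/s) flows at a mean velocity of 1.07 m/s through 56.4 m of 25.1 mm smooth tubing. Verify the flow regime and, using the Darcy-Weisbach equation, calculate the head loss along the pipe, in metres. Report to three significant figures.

h_f ≈ 108 m

Re = VD/ν = 1.07·0.02510/3.46×10^-4 = 77.6 → laminar (Re < 2300)
f = 64/Re = 0.8245
h_f = f(L/D)V²/(2g) = 0.8245·(56.4/0.02510)·1.07²/(2·9.81) = 108.1 m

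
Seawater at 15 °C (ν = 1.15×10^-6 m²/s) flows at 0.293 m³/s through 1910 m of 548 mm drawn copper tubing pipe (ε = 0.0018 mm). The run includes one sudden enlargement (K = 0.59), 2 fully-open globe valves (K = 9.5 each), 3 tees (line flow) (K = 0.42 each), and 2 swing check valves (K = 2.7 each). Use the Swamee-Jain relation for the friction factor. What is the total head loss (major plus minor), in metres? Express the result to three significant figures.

H_L ≈ 5.56 m

V = 4Q/(πD²) = 1.242 m/s; V²/2g = 0.07866 m
Re = 5.92×10^5, ε/D = 3.28×10^-6 → f = 0.01276 (Swamee-Jain)
Major: h_f = f(L/D)·V²/2g = 0.01276·3485·0.07866 = 3.499 m
Minor: ΣK = 26.2; h_m = ΣK·V²/2g = 2.065 m
Total H_L = 3.499 + 2.065 = 5.564 m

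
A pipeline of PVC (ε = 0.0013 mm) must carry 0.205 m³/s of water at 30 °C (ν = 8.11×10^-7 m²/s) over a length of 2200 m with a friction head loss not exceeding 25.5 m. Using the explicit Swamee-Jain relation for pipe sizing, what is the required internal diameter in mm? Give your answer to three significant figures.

Swamee-Jain (Type III): D = 0.66·[ε^1.25·(LQ²/(gh_f))^4.75 + ν·Q^9.4·(L/(gh_f))^5.2]^0.04
LQ²/(gh_f) = 0.3696; L/(gh_f) = 8.795
Term 1 = ε^1.25·(…)^4.75 = 3.88×10^-10; Term 2 = ν·Q^9.4·(…)^5.2 = 2.24×10^-8
D = 0.66·(3.88×10^-10 + 2.24×10^-8)^0.04 = 0.3265 m = 326 mm
Check: V = 2.45 m/s, Re = 9.86×10^5, f = 0.01173, h_f = 24.2 m ≈ 25.5 m ✓

D ≈ 326 mm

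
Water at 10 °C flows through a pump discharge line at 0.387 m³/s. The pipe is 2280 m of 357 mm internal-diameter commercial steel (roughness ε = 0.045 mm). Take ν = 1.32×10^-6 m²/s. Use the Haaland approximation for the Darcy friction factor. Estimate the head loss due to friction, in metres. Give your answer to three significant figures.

h_f ≈ 66.4 m

V = 4Q/(πD²) = 4·0.387/(π·0.357²) = 3.866 m/s
Re = VD/ν = 3.866·0.357/1.32×10^-6 = 1.05×10^6 → turbulent
ε/D = 0.045/357 = 1.26×10^-4
Haaland: f = 0.01365
h_f = f(L/D)V²/(2g) = 0.01365·(2280/0.357)·3.866²/(2·9.81) = 66.42 m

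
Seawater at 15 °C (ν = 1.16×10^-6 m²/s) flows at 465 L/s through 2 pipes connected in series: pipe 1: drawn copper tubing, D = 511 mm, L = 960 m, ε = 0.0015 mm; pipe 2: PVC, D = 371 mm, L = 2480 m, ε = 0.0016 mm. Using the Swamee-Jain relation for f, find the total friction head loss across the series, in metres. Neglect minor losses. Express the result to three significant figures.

Pipe 1: V = 2.267 m/s, Re = 9.99×10^5, ε/D = 2.94×10^-6, f = 0.01168, h_1 = f(L/D)V²/2g = 5.751 m
Pipe 2: V = 4.301 m/s, Re = 1.38×10^6, ε/D = 4.31×10^-6, f = 0.01114, h_2 = f(L/D)V²/2g = 70.23 m
Series → Q common, losses add: H = Σh = 75.98 m

H ≈ 76.0 m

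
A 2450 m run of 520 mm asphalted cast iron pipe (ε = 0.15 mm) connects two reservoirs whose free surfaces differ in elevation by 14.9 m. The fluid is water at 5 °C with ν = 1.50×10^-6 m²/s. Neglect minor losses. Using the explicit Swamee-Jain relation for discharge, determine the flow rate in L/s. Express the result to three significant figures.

Q ≈ 420 L/s

Swamee-Jain (Type II): Q = -0.965·√(gD⁵h_f/L)·ln[ε/(3.7D) + √(3.17ν²L/(gD³h_f))]
√(gD⁵h_f/L) = √(9.81·0.520⁵·14.9/2450) = 0.04763
ε/(3.7D) = 7.80×10^-5; √(3.17ν²L/(gD³h_f)) = 2.92×10^-5
Q = -0.965·0.04763·ln(1.071×10^-4) = 0.4201 m³/s
Check: V = 1.98 m/s, Re = 6.86×10^5, f = 0.01596, h_f = 15.0 m ≈ 14.9 m ✓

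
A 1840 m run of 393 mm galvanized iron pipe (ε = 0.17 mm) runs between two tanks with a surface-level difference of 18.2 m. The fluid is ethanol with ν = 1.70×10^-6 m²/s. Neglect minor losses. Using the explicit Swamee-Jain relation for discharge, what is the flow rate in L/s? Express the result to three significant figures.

Swamee-Jain (Type II): Q = -0.965·√(gD⁵h_f/L)·ln[ε/(3.7D) + √(3.17ν²L/(gD³h_f))]
√(gD⁵h_f/L) = √(9.81·0.393⁵·18.2/1840) = 0.03016
ε/(3.7D) = 1.17×10^-4; √(3.17ν²L/(gD³h_f)) = 3.94×10^-5
Q = -0.965·0.03016·ln(1.564×10^-4) = 0.2551 m³/s
Check: V = 2.10 m/s, Re = 4.86×10^5, f = 0.01737, h_f = 18.3 m ≈ 18.2 m ✓

Q ≈ 255 L/s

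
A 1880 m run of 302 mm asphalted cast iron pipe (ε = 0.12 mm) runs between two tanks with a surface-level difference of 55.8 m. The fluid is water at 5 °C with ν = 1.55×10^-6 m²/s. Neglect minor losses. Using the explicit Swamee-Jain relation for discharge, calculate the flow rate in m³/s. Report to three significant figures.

Swamee-Jain (Type II): Q = -0.965·√(gD⁵h_f/L)·ln[ε/(3.7D) + √(3.17ν²L/(gD³h_f))]
√(gD⁵h_f/L) = √(9.81·0.302⁵·55.8/1880) = 0.02705
ε/(3.7D) = 1.07×10^-4; √(3.17ν²L/(gD³h_f)) = 3.08×10^-5
Q = -0.965·0.02705·ln(1.382×10^-4) = 0.2319 m³/s
Check: V = 3.24 m/s, Re = 6.31×10^5, f = 0.01689, h_f = 56.2 m ≈ 55.8 m ✓

Q ≈ 0.232 m³/s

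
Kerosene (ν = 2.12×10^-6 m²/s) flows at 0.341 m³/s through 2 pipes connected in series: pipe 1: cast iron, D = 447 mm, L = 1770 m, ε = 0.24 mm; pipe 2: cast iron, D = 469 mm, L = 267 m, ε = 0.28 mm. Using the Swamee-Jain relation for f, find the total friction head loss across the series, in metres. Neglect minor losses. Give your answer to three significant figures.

H ≈ 19.3 m

Pipe 1: V = 2.173 m/s, Re = 4.58×10^5, ε/D = 5.37×10^-4, f = 0.01808, h_1 = f(L/D)V²/2g = 17.23 m
Pipe 2: V = 1.974 m/s, Re = 4.37×10^5, ε/D = 5.97×10^-4, f = 0.01847, h_2 = f(L/D)V²/2g = 2.088 m
Series → Q common, losses add: H = Σh = 19.32 m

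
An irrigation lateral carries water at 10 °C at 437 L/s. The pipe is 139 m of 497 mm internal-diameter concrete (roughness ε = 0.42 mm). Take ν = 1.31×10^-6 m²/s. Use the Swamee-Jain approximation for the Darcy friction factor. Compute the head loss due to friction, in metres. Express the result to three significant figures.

V = 4Q/(πD²) = 4·0.437/(π·0.497²) = 2.253 m/s
Re = VD/ν = 2.253·0.497/1.31×10^-6 = 8.55×10^5 → turbulent
ε/D = 0.42/497 = 8.45×10^-4
Swamee-Jain: f = 0.01936
h_f = f(L/D)V²/(2g) = 0.01936·(139/0.497)·2.253²/(2·9.81) = 1.400 m

h_f ≈ 1.40 m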